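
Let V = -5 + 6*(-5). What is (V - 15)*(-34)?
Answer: 1700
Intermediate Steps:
V = -35 (V = -5 - 30 = -35)
(V - 15)*(-34) = (-35 - 15)*(-34) = -50*(-34) = 1700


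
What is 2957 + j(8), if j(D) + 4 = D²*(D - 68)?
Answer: -887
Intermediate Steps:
j(D) = -4 + D²*(-68 + D) (j(D) = -4 + D²*(D - 68) = -4 + D²*(-68 + D))
2957 + j(8) = 2957 + (-4 + 8³ - 68*8²) = 2957 + (-4 + 512 - 68*64) = 2957 + (-4 + 512 - 4352) = 2957 - 3844 = -887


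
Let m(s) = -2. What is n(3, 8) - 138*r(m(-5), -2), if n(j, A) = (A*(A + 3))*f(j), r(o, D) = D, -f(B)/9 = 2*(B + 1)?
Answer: -6060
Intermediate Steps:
f(B) = -18 - 18*B (f(B) = -18*(B + 1) = -18*(1 + B) = -9*(2 + 2*B) = -18 - 18*B)
n(j, A) = A*(-18 - 18*j)*(3 + A) (n(j, A) = (A*(A + 3))*(-18 - 18*j) = (A*(3 + A))*(-18 - 18*j) = A*(-18 - 18*j)*(3 + A))
n(3, 8) - 138*r(m(-5), -2) = -18*8*(1 + 3)*(3 + 8) - 138*(-2) = -18*8*4*11 + 276 = -6336 + 276 = -6060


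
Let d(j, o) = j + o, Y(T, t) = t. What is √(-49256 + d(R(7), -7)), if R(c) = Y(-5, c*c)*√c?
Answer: √(-49263 + 49*√7) ≈ 221.66*I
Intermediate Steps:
R(c) = c^(5/2) (R(c) = (c*c)*√c = c²*√c = c^(5/2))
√(-49256 + d(R(7), -7)) = √(-49256 + (7^(5/2) - 7)) = √(-49256 + (49*√7 - 7)) = √(-49256 + (-7 + 49*√7)) = √(-49263 + 49*√7)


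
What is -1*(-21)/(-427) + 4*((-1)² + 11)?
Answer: 2925/61 ≈ 47.951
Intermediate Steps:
-1*(-21)/(-427) + 4*((-1)² + 11) = 21*(-1/427) + 4*(1 + 11) = -3/61 + 4*12 = -3/61 + 48 = 2925/61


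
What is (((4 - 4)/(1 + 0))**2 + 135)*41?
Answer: 5535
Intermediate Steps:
(((4 - 4)/(1 + 0))**2 + 135)*41 = ((0/1)**2 + 135)*41 = ((0*1)**2 + 135)*41 = (0**2 + 135)*41 = (0 + 135)*41 = 135*41 = 5535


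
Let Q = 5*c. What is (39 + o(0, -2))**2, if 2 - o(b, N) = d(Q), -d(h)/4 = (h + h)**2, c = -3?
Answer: 13256881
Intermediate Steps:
Q = -15 (Q = 5*(-3) = -15)
d(h) = -16*h**2 (d(h) = -4*(h + h)**2 = -4*4*h**2 = -16*h**2)
o(b, N) = 3602 (o(b, N) = 2 - (-16)*(-15)**2 = 2 - (-16)*225 = 2 - 1*(-3600) = 2 + 3600 = 3602)
(39 + o(0, -2))**2 = (39 + 3602)**2 = 3641**2 = 13256881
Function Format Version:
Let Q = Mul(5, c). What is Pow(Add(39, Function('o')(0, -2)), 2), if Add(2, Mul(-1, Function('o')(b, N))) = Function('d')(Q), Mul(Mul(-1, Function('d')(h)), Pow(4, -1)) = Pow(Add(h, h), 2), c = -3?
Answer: 13256881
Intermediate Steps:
Q = -15 (Q = Mul(5, -3) = -15)
Function('d')(h) = Mul(-16, Pow(h, 2)) (Function('d')(h) = Mul(-4, Pow(Add(h, h), 2)) = Mul(-4, Pow(Mul(2, h), 2)) = Mul(-4, Mul(4, Pow(h, 2))) = Mul(-16, Pow(h, 2)))
Function('o')(b, N) = 3602 (Function('o')(b, N) = Add(2, Mul(-1, Mul(-16, Pow(-15, 2)))) = Add(2, Mul(-1, Mul(-16, 225))) = Add(2, Mul(-1, -3600)) = Add(2, 3600) = 3602)
Pow(Add(39, Function('o')(0, -2)), 2) = Pow(Add(39, 3602), 2) = Pow(3641, 2) = 13256881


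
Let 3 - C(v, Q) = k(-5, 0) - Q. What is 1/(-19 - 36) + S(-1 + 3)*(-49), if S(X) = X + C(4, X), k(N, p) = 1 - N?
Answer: -2696/55 ≈ -49.018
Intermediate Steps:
C(v, Q) = -3 + Q (C(v, Q) = 3 - ((1 - 1*(-5)) - Q) = 3 - ((1 + 5) - Q) = 3 - (6 - Q) = 3 + (-6 + Q) = -3 + Q)
S(X) = -3 + 2*X (S(X) = X + (-3 + X) = -3 + 2*X)
1/(-19 - 36) + S(-1 + 3)*(-49) = 1/(-19 - 36) + (-3 + 2*(-1 + 3))*(-49) = 1/(-55) + (-3 + 2*2)*(-49) = -1/55 + (-3 + 4)*(-49) = -1/55 + 1*(-49) = -1/55 - 49 = -2696/55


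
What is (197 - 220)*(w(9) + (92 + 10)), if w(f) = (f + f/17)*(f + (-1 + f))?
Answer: -6072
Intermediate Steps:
w(f) = 18*f*(-1 + 2*f)/17 (w(f) = (f + f*(1/17))*(-1 + 2*f) = (f + f/17)*(-1 + 2*f) = (18*f/17)*(-1 + 2*f) = 18*f*(-1 + 2*f)/17)
(197 - 220)*(w(9) + (92 + 10)) = (197 - 220)*((18/17)*9*(-1 + 2*9) + (92 + 10)) = -23*((18/17)*9*(-1 + 18) + 102) = -23*((18/17)*9*17 + 102) = -23*(162 + 102) = -23*264 = -6072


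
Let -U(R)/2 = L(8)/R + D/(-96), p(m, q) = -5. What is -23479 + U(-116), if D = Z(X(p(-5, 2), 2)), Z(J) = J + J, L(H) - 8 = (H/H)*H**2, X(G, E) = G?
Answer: -16340665/696 ≈ -23478.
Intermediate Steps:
L(H) = 8 + H**2 (L(H) = 8 + (H/H)*H**2 = 8 + 1*H**2 = 8 + H**2)
Z(J) = 2*J
D = -10 (D = 2*(-5) = -10)
U(R) = -5/24 - 144/R (U(R) = -2*((8 + 8**2)/R - 10/(-96)) = -2*((8 + 64)/R - 10*(-1/96)) = -2*(72/R + 5/48) = -2*(5/48 + 72/R) = -5/24 - 144/R)
-23479 + U(-116) = -23479 + (-5/24 - 144/(-116)) = -23479 + (-5/24 - 144*(-1/116)) = -23479 + (-5/24 + 36/29) = -23479 + 719/696 = -16340665/696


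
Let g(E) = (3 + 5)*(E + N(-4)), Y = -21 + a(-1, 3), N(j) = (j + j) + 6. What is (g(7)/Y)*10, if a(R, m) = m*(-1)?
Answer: -50/3 ≈ -16.667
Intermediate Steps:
a(R, m) = -m
N(j) = 6 + 2*j (N(j) = 2*j + 6 = 6 + 2*j)
Y = -24 (Y = -21 - 1*3 = -21 - 3 = -24)
g(E) = -16 + 8*E (g(E) = (3 + 5)*(E + (6 + 2*(-4))) = 8*(E + (6 - 8)) = 8*(E - 2) = 8*(-2 + E) = -16 + 8*E)
(g(7)/Y)*10 = ((-16 + 8*7)/(-24))*10 = -(-16 + 56)/24*10 = -1/24*40*10 = -5/3*10 = -50/3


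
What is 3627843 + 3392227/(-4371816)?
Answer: 15860258680661/4371816 ≈ 3.6278e+6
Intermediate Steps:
3627843 + 3392227/(-4371816) = 3627843 + 3392227*(-1/4371816) = 3627843 - 3392227/4371816 = 15860258680661/4371816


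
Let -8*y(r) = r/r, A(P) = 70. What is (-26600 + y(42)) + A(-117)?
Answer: -212241/8 ≈ -26530.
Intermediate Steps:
y(r) = -⅛ (y(r) = -r/(8*r) = -⅛*1 = -⅛)
(-26600 + y(42)) + A(-117) = (-26600 - ⅛) + 70 = -212801/8 + 70 = -212241/8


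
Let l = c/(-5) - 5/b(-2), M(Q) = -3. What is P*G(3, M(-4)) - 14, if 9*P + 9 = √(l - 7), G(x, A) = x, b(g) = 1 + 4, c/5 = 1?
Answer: -17 + I ≈ -17.0 + 1.0*I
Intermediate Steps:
c = 5 (c = 5*1 = 5)
b(g) = 5
l = -2 (l = 5/(-5) - 5/5 = 5*(-⅕) - 5*⅕ = -1 - 1 = -2)
P = -1 + I/3 (P = -1 + √(-2 - 7)/9 = -1 + √(-9)/9 = -1 + (3*I)/9 = -1 + I/3 ≈ -1.0 + 0.33333*I)
P*G(3, M(-4)) - 14 = (-1 + I/3)*3 - 14 = (-3 + I) - 14 = -17 + I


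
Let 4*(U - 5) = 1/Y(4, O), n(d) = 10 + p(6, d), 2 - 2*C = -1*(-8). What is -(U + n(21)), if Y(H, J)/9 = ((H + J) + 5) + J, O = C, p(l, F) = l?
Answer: -2269/108 ≈ -21.009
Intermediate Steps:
C = -3 (C = 1 - (-1)*(-8)/2 = 1 - ½*8 = 1 - 4 = -3)
O = -3
n(d) = 16 (n(d) = 10 + 6 = 16)
Y(H, J) = 45 + 9*H + 18*J (Y(H, J) = 9*(((H + J) + 5) + J) = 9*((5 + H + J) + J) = 9*(5 + H + 2*J) = 45 + 9*H + 18*J)
U = 541/108 (U = 5 + 1/(4*(45 + 9*4 + 18*(-3))) = 5 + 1/(4*(45 + 36 - 54)) = 5 + (¼)/27 = 5 + (¼)*(1/27) = 5 + 1/108 = 541/108 ≈ 5.0093)
-(U + n(21)) = -(541/108 + 16) = -1*2269/108 = -2269/108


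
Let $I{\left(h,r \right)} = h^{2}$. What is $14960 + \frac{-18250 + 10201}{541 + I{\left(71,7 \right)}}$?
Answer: $\frac{83498671}{5582} \approx 14959.0$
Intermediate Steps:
$14960 + \frac{-18250 + 10201}{541 + I{\left(71,7 \right)}} = 14960 + \frac{-18250 + 10201}{541 + 71^{2}} = 14960 - \frac{8049}{541 + 5041} = 14960 - \frac{8049}{5582} = \frac{83498671}{5582}$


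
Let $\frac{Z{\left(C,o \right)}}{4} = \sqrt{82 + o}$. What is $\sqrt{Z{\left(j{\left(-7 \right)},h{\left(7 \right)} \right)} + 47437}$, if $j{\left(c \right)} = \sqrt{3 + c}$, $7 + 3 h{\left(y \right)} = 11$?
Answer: $\frac{\sqrt{426933 + 60 \sqrt{30}}}{3} \approx 217.88$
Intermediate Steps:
$h{\left(y \right)} = \frac{4}{3}$ ($h{\left(y \right)} = - \frac{7}{3} + \frac{1}{3} \cdot 11 = - \frac{7}{3} + \frac{11}{3} = \frac{4}{3}$)
$Z{\left(C,o \right)} = 4 \sqrt{82 + o}$
$\sqrt{Z{\left(j{\left(-7 \right)},h{\left(7 \right)} \right)} + 47437} = \sqrt{4 \sqrt{82 + \frac{4}{3}} + 47437} = \sqrt{4 \sqrt{\frac{250}{3}} + 47437} = \sqrt{4 \frac{5 \sqrt{30}}{3} + 47437} = \sqrt{\frac{20 \sqrt{30}}{3} + 47437} = \sqrt{47437 + \frac{20 \sqrt{30}}{3}}$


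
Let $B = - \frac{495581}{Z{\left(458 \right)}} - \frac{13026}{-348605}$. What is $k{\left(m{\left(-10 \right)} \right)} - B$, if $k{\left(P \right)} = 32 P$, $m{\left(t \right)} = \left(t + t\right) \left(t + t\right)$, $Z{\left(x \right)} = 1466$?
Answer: $\frac{6714246022389}{511054930} \approx 13138.0$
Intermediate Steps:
$m{\left(t \right)} = 4 t^{2}$ ($m{\left(t \right)} = 2 t 2 t = 4 t^{2}$)
$B = - \frac{172742918389}{511054930}$ ($B = - \frac{495581}{1466} - \frac{13026}{-348605} = \left(-495581\right) \frac{1}{1466} - - \frac{13026}{348605} = - \frac{495581}{1466} + \frac{13026}{348605} = - \frac{172742918389}{511054930} \approx -338.01$)
$k{\left(m{\left(-10 \right)} \right)} - B = 32 \cdot 4 \left(-10\right)^{2} - - \frac{172742918389}{511054930} = 32 \cdot 4 \cdot 100 + \frac{172742918389}{511054930} = 32 \cdot 400 + \frac{172742918389}{511054930} = 12800 + \frac{172742918389}{511054930} = \frac{6714246022389}{511054930}$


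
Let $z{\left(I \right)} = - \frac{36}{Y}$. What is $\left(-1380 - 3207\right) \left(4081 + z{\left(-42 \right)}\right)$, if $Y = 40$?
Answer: $- \frac{187154187}{10} \approx -1.8715 \cdot 10^{7}$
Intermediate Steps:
$z{\left(I \right)} = - \frac{9}{10}$ ($z{\left(I \right)} = - \frac{36}{40} = \left(-36\right) \frac{1}{40} = - \frac{9}{10}$)
$\left(-1380 - 3207\right) \left(4081 + z{\left(-42 \right)}\right) = \left(-1380 - 3207\right) \left(4081 - \frac{9}{10}\right) = \left(-4587\right) \frac{40801}{10} = - \frac{187154187}{10}$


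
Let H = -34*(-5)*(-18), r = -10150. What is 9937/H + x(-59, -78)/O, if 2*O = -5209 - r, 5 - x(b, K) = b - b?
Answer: -5452013/1679940 ≈ -3.2454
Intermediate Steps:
x(b, K) = 5 (x(b, K) = 5 - (b - b) = 5 - 1*0 = 5 + 0 = 5)
H = -3060 (H = 170*(-18) = -3060)
O = 4941/2 (O = (-5209 - 1*(-10150))/2 = (-5209 + 10150)/2 = (½)*4941 = 4941/2 ≈ 2470.5)
9937/H + x(-59, -78)/O = 9937/(-3060) + 5/(4941/2) = 9937*(-1/3060) + 5*(2/4941) = -9937/3060 + 10/4941 = -5452013/1679940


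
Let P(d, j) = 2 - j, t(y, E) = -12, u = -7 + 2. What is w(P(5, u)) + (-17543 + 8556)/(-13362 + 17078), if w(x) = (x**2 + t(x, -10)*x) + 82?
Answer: 165665/3716 ≈ 44.582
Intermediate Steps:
u = -5
w(x) = 82 + x**2 - 12*x (w(x) = (x**2 - 12*x) + 82 = 82 + x**2 - 12*x)
w(P(5, u)) + (-17543 + 8556)/(-13362 + 17078) = (82 + (2 - 1*(-5))**2 - 12*(2 - 1*(-5))) + (-17543 + 8556)/(-13362 + 17078) = (82 + (2 + 5)**2 - 12*(2 + 5)) - 8987/3716 = (82 + 7**2 - 12*7) - 8987*1/3716 = (82 + 49 - 84) - 8987/3716 = 47 - 8987/3716 = 165665/3716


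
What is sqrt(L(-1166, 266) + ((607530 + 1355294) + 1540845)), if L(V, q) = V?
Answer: 3*sqrt(389167) ≈ 1871.5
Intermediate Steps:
sqrt(L(-1166, 266) + ((607530 + 1355294) + 1540845)) = sqrt(-1166 + ((607530 + 1355294) + 1540845)) = sqrt(-1166 + (1962824 + 1540845)) = sqrt(-1166 + 3503669) = sqrt(3502503) = 3*sqrt(389167)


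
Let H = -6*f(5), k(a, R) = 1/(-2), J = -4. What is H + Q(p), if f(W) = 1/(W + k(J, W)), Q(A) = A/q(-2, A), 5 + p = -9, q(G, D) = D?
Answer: -⅓ ≈ -0.33333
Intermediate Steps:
p = -14 (p = -5 - 9 = -14)
Q(A) = 1 (Q(A) = A/A = 1)
k(a, R) = -½ (k(a, R) = 1*(-½) = -½)
f(W) = 1/(-½ + W) (f(W) = 1/(W - ½) = 1/(-½ + W))
H = -4/3 (H = -12/(-1 + 2*5) = -12/(-1 + 10) = -12/9 = -6*2/9 = -4/3 ≈ -1.3333)
H + Q(p) = -4/3 + 1 = -⅓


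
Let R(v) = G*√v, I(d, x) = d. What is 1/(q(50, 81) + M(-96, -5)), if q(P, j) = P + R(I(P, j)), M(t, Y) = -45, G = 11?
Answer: -1/1205 + 11*√2/1205 ≈ 0.012080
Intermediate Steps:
R(v) = 11*√v
q(P, j) = P + 11*√P
1/(q(50, 81) + M(-96, -5)) = 1/((50 + 11*√50) - 45) = 1/((50 + 11*(5*√2)) - 45) = 1/((50 + 55*√2) - 45) = 1/(5 + 55*√2)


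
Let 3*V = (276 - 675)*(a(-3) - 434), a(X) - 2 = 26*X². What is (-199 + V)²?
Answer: 683038225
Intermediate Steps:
a(X) = 2 + 26*X²
V = 26334 (V = ((276 - 675)*((2 + 26*(-3)²) - 434))/3 = (-399*((2 + 26*9) - 434))/3 = (-399*((2 + 234) - 434))/3 = (-399*(236 - 434))/3 = (-399*(-198))/3 = (⅓)*79002 = 26334)
(-199 + V)² = (-199 + 26334)² = 26135² = 683038225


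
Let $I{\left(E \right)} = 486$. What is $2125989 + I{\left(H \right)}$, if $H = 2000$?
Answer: $2126475$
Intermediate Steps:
$2125989 + I{\left(H \right)} = 2125989 + 486 = 2126475$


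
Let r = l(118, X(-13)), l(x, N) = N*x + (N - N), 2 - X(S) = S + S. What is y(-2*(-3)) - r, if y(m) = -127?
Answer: -3431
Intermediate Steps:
X(S) = 2 - 2*S (X(S) = 2 - (S + S) = 2 - 2*S)
l(x, N) = N*x (l(x, N) = N*x + 0 = N*x)
r = 3304 (r = (2 - 2*(-13))*118 = (2 + 26)*118 = 28*118 = 3304)
y(-2*(-3)) - r = -127 - 1*3304 = -127 - 3304 = -3431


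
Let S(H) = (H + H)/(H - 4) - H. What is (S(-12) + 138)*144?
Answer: 21816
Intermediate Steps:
S(H) = -H + 2*H/(-4 + H) (S(H) = (2*H)/(-4 + H) - H = 2*H/(-4 + H) - H = -H + 2*H/(-4 + H))
(S(-12) + 138)*144 = (-12*(6 - 1*(-12))/(-4 - 12) + 138)*144 = (-12*(6 + 12)/(-16) + 138)*144 = (-12*(-1/16)*18 + 138)*144 = (27/2 + 138)*144 = (303/2)*144 = 21816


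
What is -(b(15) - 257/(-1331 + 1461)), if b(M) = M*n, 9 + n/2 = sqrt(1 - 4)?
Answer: 35357/130 - 30*I*sqrt(3) ≈ 271.98 - 51.962*I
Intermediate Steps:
n = -18 + 2*I*sqrt(3) (n = -18 + 2*sqrt(1 - 4) = -18 + 2*sqrt(-3) = -18 + 2*(I*sqrt(3)) = -18 + 2*I*sqrt(3) ≈ -18.0 + 3.4641*I)
b(M) = M*(-18 + 2*I*sqrt(3))
-(b(15) - 257/(-1331 + 1461)) = -(2*15*(-9 + I*sqrt(3)) - 257/(-1331 + 1461)) = -((-270 + 30*I*sqrt(3)) - 257/130) = -(-35357/130 + 30*I*sqrt(3)) = 35357/130 - 30*I*sqrt(3)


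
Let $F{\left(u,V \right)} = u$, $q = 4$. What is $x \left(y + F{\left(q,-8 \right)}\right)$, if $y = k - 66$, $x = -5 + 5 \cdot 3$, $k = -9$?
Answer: $-710$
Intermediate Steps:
$x = 10$ ($x = -5 + 15 = 10$)
$y = -75$ ($y = -9 - 66 = -75$)
$x \left(y + F{\left(q,-8 \right)}\right) = 10 \left(-75 + 4\right) = 10 \left(-71\right) = -710$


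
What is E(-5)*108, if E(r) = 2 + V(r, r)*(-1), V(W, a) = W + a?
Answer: 1296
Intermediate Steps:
E(r) = 2 - 2*r (E(r) = 2 + (r + r)*(-1) = 2 + (2*r)*(-1) = 2 - 2*r)
E(-5)*108 = (2 - 2*(-5))*108 = (2 + 10)*108 = 12*108 = 1296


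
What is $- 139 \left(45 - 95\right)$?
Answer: $6950$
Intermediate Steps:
$- 139 \left(45 - 95\right) = \left(-139\right) \left(-50\right) = 6950$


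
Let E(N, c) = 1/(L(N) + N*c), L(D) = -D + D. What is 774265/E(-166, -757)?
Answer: 97295688430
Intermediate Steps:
L(D) = 0
E(N, c) = 1/(N*c) (E(N, c) = 1/(0 + N*c) = 1/(N*c))
774265/E(-166, -757) = 774265/((1/(-166*(-757)))) = 774265/((-1/166*(-1/757))) = 774265/(1/125662) = 774265*125662 = 97295688430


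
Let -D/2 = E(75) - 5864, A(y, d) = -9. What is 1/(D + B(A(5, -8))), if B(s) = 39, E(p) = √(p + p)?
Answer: 11767/138461689 + 10*√6/138461689 ≈ 8.5161e-5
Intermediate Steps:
E(p) = √2*√p (E(p) = √(2*p) = √2*√p)
D = 11728 - 10*√6 (D = -2*(√2*√75 - 5864) = -2*(√2*(5*√3) - 5864) = -2*(5*√6 - 5864) = -2*(-5864 + 5*√6) = 11728 - 10*√6 ≈ 11704.)
1/(D + B(A(5, -8))) = 1/((11728 - 10*√6) + 39) = 1/(11767 - 10*√6)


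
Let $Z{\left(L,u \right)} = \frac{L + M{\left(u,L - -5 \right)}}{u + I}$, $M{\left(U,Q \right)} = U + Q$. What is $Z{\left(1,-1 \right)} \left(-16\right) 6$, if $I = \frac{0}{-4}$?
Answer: $576$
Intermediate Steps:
$M{\left(U,Q \right)} = Q + U$
$I = 0$ ($I = 0 \left(- \frac{1}{4}\right) = 0$)
$Z{\left(L,u \right)} = \frac{5 + u + 2 L}{u}$ ($Z{\left(L,u \right)} = \frac{L + \left(\left(L - -5\right) + u\right)}{u + 0} = \frac{L + \left(\left(L + 5\right) + u\right)}{u} = \frac{L + \left(\left(5 + L\right) + u\right)}{u} = \frac{L + \left(5 + L + u\right)}{u} = \frac{5 + u + 2 L}{u}$)
$Z{\left(1,-1 \right)} \left(-16\right) 6 = \frac{5 - 1 + 2 \cdot 1}{-1} \left(-16\right) 6 = - (5 - 1 + 2) \left(-16\right) 6 = \left(-1\right) 6 \left(-16\right) 6 = \left(-6\right) \left(-16\right) 6 = 96 \cdot 6 = 576$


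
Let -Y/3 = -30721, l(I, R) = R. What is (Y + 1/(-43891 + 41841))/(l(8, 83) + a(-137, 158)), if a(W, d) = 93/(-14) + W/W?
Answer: 1322539043/1110075 ≈ 1191.4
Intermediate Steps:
a(W, d) = -79/14 (a(W, d) = 93*(-1/14) + 1 = -93/14 + 1 = -79/14)
Y = 92163 (Y = -3*(-30721) = 92163)
(Y + 1/(-43891 + 41841))/(l(8, 83) + a(-137, 158)) = (92163 + 1/(-43891 + 41841))/(83 - 79/14) = (92163 + 1/(-2050))/(1083/14) = (92163 - 1/2050)*(14/1083) = (188934149/2050)*(14/1083) = 1322539043/1110075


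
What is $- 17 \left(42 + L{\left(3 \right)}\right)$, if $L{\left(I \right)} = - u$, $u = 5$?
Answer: $-629$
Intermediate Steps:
$L{\left(I \right)} = -5$ ($L{\left(I \right)} = \left(-1\right) 5 = -5$)
$- 17 \left(42 + L{\left(3 \right)}\right) = - 17 \left(42 - 5\right) = \left(-17\right) 37 = -629$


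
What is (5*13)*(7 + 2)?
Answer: 585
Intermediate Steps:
(5*13)*(7 + 2) = 65*9 = 585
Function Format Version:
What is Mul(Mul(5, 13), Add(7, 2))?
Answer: 585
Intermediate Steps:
Mul(Mul(5, 13), Add(7, 2)) = Mul(65, 9) = 585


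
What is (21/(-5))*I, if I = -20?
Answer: 84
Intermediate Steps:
(21/(-5))*I = (21/(-5))*(-20) = (21*(-⅕))*(-20) = -21/5*(-20) = 84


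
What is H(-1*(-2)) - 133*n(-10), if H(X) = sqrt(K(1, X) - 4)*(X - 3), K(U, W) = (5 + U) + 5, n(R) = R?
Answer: 1330 - sqrt(7) ≈ 1327.4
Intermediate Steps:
K(U, W) = 10 + U
H(X) = sqrt(7)*(-3 + X) (H(X) = sqrt((10 + 1) - 4)*(X - 3) = sqrt(11 - 4)*(-3 + X) = sqrt(7)*(-3 + X))
H(-1*(-2)) - 133*n(-10) = sqrt(7)*(-3 - 1*(-2)) - 133*(-10) = sqrt(7)*(-3 + 2) + 1330 = sqrt(7)*(-1) + 1330 = -sqrt(7) + 1330 = 1330 - sqrt(7)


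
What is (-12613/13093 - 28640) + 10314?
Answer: -239954931/13093 ≈ -18327.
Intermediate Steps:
(-12613/13093 - 28640) + 10314 = -374996133/13093 + 10314 = -239954931/13093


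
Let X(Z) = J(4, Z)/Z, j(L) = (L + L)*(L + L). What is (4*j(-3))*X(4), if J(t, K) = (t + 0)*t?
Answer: 576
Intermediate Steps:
J(t, K) = t² (J(t, K) = t*t = t²)
j(L) = 4*L² (j(L) = (2*L)*(2*L) = 4*L²)
X(Z) = 16/Z (X(Z) = 4²/Z = 16/Z)
(4*j(-3))*X(4) = (4*(4*(-3)²))*(16/4) = (4*(4*9))*(16*(¼)) = (4*36)*4 = 144*4 = 576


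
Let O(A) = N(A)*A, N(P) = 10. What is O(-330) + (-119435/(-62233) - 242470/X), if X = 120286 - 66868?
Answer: -5489552778440/1662181197 ≈ -3302.6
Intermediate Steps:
X = 53418
O(A) = 10*A
O(-330) + (-119435/(-62233) - 242470/X) = 10*(-330) + (-119435/(-62233) - 242470/53418) = -3300 + (-119435*(-1/62233) - 242470*1/53418) = -3300 + (119435/62233 - 121235/26709) = -3300 - 4354828340/1662181197 = -5489552778440/1662181197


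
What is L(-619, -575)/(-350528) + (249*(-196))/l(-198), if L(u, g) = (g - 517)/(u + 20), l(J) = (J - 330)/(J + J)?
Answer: -1921348863777/52491568 ≈ -36603.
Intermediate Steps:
l(J) = (-330 + J)/(2*J) (l(J) = (-330 + J)/((2*J)) = (-330 + J)*(1/(2*J)) = (-330 + J)/(2*J))
L(u, g) = (-517 + g)/(20 + u)
L(-619, -575)/(-350528) + (249*(-196))/l(-198) = ((-517 - 575)/(20 - 619))/(-350528) + (249*(-196))/(((½)*(-330 - 198)/(-198))) = (-1092/(-599))*(-1/350528) - 48804/((½)*(-1/198)*(-528)) = -1/599*(-1092)*(-1/350528) - 48804/4/3 = (1092/599)*(-1/350528) - 48804*¾ = -273/52491568 - 36603 = -1921348863777/52491568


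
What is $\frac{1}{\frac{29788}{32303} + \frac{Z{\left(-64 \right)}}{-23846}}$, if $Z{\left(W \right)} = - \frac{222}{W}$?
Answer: $\frac{24649514816}{22726803103} \approx 1.0846$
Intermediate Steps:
$\frac{1}{\frac{29788}{32303} + \frac{Z{\left(-64 \right)}}{-23846}} = \frac{1}{\frac{29788}{32303} + \frac{\left(-222\right) \frac{1}{-64}}{-23846}} = \frac{1}{29788 \cdot \frac{1}{32303} + \left(-222\right) \left(- \frac{1}{64}\right) \left(- \frac{1}{23846}\right)} = \frac{1}{\frac{29788}{32303} + \frac{111}{32} \left(- \frac{1}{23846}\right)} = \frac{1}{\frac{29788}{32303} - \frac{111}{763072}} = \frac{1}{\frac{22726803103}{24649514816}} = \frac{24649514816}{22726803103}$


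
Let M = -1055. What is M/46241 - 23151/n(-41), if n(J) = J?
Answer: 1070482136/1895881 ≈ 564.64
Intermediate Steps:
M/46241 - 23151/n(-41) = -1055/46241 - 23151/(-41) = -1055*1/46241 - 23151*(-1/41) = -1055/46241 + 23151/41 = 1070482136/1895881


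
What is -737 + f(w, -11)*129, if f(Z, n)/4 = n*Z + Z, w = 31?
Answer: -160697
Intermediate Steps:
f(Z, n) = 4*Z + 4*Z*n (f(Z, n) = 4*(n*Z + Z) = 4*(Z*n + Z) = 4*(Z + Z*n) = 4*Z + 4*Z*n)
-737 + f(w, -11)*129 = -737 + (4*31*(1 - 11))*129 = -737 + (4*31*(-10))*129 = -737 - 1240*129 = -737 - 159960 = -160697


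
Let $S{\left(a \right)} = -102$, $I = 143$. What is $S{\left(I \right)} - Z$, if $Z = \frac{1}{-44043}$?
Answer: $- \frac{4492385}{44043} \approx -102.0$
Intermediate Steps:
$Z = - \frac{1}{44043} \approx -2.2705 \cdot 10^{-5}$
$S{\left(I \right)} - Z = -102 - - \frac{1}{44043} = -102 + \frac{1}{44043} = - \frac{4492385}{44043}$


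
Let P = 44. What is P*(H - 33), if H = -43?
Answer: -3344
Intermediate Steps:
P*(H - 33) = 44*(-43 - 33) = 44*(-76) = -3344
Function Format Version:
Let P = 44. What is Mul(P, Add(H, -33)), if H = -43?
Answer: -3344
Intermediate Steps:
Mul(P, Add(H, -33)) = Mul(44, Add(-43, -33)) = Mul(44, -76) = -3344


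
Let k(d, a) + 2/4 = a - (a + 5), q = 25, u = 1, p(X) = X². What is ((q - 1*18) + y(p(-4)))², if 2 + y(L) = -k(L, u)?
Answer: 441/4 ≈ 110.25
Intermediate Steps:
k(d, a) = -11/2 (k(d, a) = -½ + (a - (a + 5)) = -½ + (a - (5 + a)) = -½ + (a + (-5 - a)) = -½ - 5 = -11/2)
y(L) = 7/2 (y(L) = -2 - 1*(-11/2) = -2 + 11/2 = 7/2)
((q - 1*18) + y(p(-4)))² = ((25 - 1*18) + 7/2)² = ((25 - 18) + 7/2)² = (7 + 7/2)² = (21/2)² = 441/4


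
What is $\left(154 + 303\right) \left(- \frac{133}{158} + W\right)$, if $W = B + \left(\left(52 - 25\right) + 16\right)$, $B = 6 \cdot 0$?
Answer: $\frac{3044077}{158} \approx 19266.0$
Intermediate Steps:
$B = 0$
$W = 43$ ($W = 0 + \left(\left(52 - 25\right) + 16\right) = 0 + \left(27 + 16\right) = 0 + 43 = 43$)
$\left(154 + 303\right) \left(- \frac{133}{158} + W\right) = \left(154 + 303\right) \left(- \frac{133}{158} + 43\right) = 457 \left(\left(-133\right) \frac{1}{158} + 43\right) = 457 \left(- \frac{133}{158} + 43\right) = 457 \cdot \frac{6661}{158} = \frac{3044077}{158}$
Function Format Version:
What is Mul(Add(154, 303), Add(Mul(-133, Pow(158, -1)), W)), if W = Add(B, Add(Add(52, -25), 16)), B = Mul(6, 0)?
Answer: Rational(3044077, 158) ≈ 19266.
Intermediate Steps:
B = 0
W = 43 (W = Add(0, Add(Add(52, -25), 16)) = Add(0, Add(27, 16)) = Add(0, 43) = 43)
Mul(Add(154, 303), Add(Mul(-133, Pow(158, -1)), W)) = Mul(Add(154, 303), Add(Mul(-133, Pow(158, -1)), 43)) = Mul(457, Add(Mul(-133, Rational(1, 158)), 43)) = Mul(457, Add(Rational(-133, 158), 43)) = Mul(457, Rational(6661, 158)) = Rational(3044077, 158)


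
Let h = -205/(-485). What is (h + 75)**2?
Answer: 53523856/9409 ≈ 5688.6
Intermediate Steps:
h = 41/97 (h = -205*(-1/485) = 41/97 ≈ 0.42268)
(h + 75)**2 = (41/97 + 75)**2 = (7316/97)**2 = 53523856/9409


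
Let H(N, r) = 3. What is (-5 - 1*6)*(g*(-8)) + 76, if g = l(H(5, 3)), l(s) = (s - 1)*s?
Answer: 604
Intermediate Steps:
l(s) = s*(-1 + s) (l(s) = (-1 + s)*s = s*(-1 + s))
g = 6 (g = 3*(-1 + 3) = 3*2 = 6)
(-5 - 1*6)*(g*(-8)) + 76 = (-5 - 1*6)*(6*(-8)) + 76 = (-5 - 6)*(-48) + 76 = -11*(-48) + 76 = 528 + 76 = 604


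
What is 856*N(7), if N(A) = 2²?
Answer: 3424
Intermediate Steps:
N(A) = 4
856*N(7) = 856*4 = 3424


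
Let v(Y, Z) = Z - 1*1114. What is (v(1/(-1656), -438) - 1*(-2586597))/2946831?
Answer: 2585045/2946831 ≈ 0.87723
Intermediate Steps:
v(Y, Z) = -1114 + Z (v(Y, Z) = Z - 1114 = -1114 + Z)
(v(1/(-1656), -438) - 1*(-2586597))/2946831 = ((-1114 - 438) - 1*(-2586597))/2946831 = (-1552 + 2586597)*(1/2946831) = 2585045*(1/2946831) = 2585045/2946831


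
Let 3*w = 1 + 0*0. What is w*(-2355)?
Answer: -785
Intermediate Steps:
w = 1/3 (w = (1 + 0*0)/3 = (1 + 0)/3 = (1/3)*1 = 1/3 ≈ 0.33333)
w*(-2355) = (1/3)*(-2355) = -785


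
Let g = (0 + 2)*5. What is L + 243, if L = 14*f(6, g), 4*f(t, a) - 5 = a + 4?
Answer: 619/2 ≈ 309.50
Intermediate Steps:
g = 10 (g = 2*5 = 10)
f(t, a) = 9/4 + a/4 (f(t, a) = 5/4 + (a + 4)/4 = 5/4 + (4 + a)/4 = 5/4 + (1 + a/4) = 9/4 + a/4)
L = 133/2 (L = 14*(9/4 + (¼)*10) = 14*(9/4 + 5/2) = 14*(19/4) = 133/2 ≈ 66.500)
L + 243 = 133/2 + 243 = 619/2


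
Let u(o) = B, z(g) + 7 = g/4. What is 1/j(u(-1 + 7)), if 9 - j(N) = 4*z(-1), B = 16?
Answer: 1/38 ≈ 0.026316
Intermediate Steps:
z(g) = -7 + g/4
u(o) = 16
j(N) = 38 (j(N) = 9 - 4*(-7 + (¼)*(-1)) = 9 - 4*(-7 - ¼) = 9 - 4*(-29)/4 = 9 - 1*(-29) = 9 + 29 = 38)
1/j(u(-1 + 7)) = 1/38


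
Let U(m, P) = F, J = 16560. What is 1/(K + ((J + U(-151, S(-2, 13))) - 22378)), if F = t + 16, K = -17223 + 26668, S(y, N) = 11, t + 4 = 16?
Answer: 1/3655 ≈ 0.00027360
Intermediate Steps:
t = 12 (t = -4 + 16 = 12)
K = 9445
F = 28 (F = 12 + 16 = 28)
U(m, P) = 28
1/(K + ((J + U(-151, S(-2, 13))) - 22378)) = 1/(9445 + ((16560 + 28) - 22378)) = 1/(9445 + (16588 - 22378)) = 1/(9445 - 5790) = 1/3655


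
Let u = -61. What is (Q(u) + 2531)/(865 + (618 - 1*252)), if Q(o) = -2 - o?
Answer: 2590/1231 ≈ 2.1040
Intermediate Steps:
(Q(u) + 2531)/(865 + (618 - 1*252)) = ((-2 - 1*(-61)) + 2531)/(865 + (618 - 1*252)) = ((-2 + 61) + 2531)/(865 + (618 - 252)) = (59 + 2531)/(865 + 366) = 2590/1231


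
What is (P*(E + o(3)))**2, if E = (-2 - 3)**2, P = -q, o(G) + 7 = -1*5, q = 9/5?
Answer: 13689/25 ≈ 547.56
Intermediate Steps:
q = 9/5 (q = 9*(1/5) = 9/5 ≈ 1.8000)
o(G) = -12 (o(G) = -7 - 1*5 = -7 - 5 = -12)
P = -9/5 (P = -1*9/5 = -9/5 ≈ -1.8000)
E = 25 (E = (-5)**2 = 25)
(P*(E + o(3)))**2 = (-9*(25 - 12)/5)**2 = (-9/5*13)**2 = (-117/5)**2 = 13689/25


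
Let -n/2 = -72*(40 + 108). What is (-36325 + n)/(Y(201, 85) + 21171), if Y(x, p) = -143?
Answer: -15013/21028 ≈ -0.71395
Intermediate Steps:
n = 21312 (n = -(-144)*(40 + 108) = -(-144)*148 = -2*(-10656) = 21312)
(-36325 + n)/(Y(201, 85) + 21171) = (-36325 + 21312)/(-143 + 21171) = -15013/21028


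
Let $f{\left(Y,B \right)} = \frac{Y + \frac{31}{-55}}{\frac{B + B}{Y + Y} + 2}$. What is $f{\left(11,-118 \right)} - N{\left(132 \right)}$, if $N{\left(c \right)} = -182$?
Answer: $\frac{43393}{240} \approx 180.8$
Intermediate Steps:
$f{\left(Y,B \right)} = \frac{- \frac{31}{55} + Y}{2 + \frac{B}{Y}}$ ($f{\left(Y,B \right)} = \frac{Y + 31 \left(- \frac{1}{55}\right)}{\frac{2 B}{2 Y} + 2} = \frac{Y - \frac{31}{55}}{2 B \frac{1}{2 Y} + 2} = \frac{- \frac{31}{55} + Y}{\frac{B}{Y} + 2} = \frac{- \frac{31}{55} + Y}{2 + \frac{B}{Y}}$)
$f{\left(11,-118 \right)} - N{\left(132 \right)} = \frac{1}{55} \cdot 11 \frac{1}{-118 + 2 \cdot 11} \left(-31 + 55 \cdot 11\right) - -182 = \frac{1}{55} \cdot 11 \frac{1}{-118 + 22} \left(-31 + 605\right) + 182 = \frac{1}{55} \cdot 11 \frac{1}{-96} \cdot 574 + 182 = \frac{1}{55} \cdot 11 \left(- \frac{1}{96}\right) 574 + 182 = - \frac{287}{240} + 182 = \frac{43393}{240}$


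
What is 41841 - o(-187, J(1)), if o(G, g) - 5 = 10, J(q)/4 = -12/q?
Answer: 41826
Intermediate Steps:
J(q) = -48/q (J(q) = 4*(-12/q) = -48/q)
o(G, g) = 15 (o(G, g) = 5 + 10 = 15)
41841 - o(-187, J(1)) = 41841 - 1*15 = 41841 - 15 = 41826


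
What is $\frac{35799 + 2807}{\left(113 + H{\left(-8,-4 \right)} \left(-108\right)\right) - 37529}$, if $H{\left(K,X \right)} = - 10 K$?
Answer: $- \frac{19303}{23028} \approx -0.83824$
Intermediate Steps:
$\frac{35799 + 2807}{\left(113 + H{\left(-8,-4 \right)} \left(-108\right)\right) - 37529} = \frac{35799 + 2807}{\left(113 + \left(-10\right) \left(-8\right) \left(-108\right)\right) - 37529} = \frac{38606}{\left(113 + 80 \left(-108\right)\right) - 37529} = \frac{38606}{\left(113 - 8640\right) - 37529} = \frac{38606}{-8527 - 37529} = \frac{38606}{-46056} = 38606 \left(- \frac{1}{46056}\right) = - \frac{19303}{23028}$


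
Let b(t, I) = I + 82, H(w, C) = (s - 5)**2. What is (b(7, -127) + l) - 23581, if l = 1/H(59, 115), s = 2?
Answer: -212633/9 ≈ -23626.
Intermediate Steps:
H(w, C) = 9 (H(w, C) = (2 - 5)**2 = (-3)**2 = 9)
b(t, I) = 82 + I
l = 1/9 ≈ 0.11111
(b(7, -127) + l) - 23581 = ((82 - 127) + 1/9) - 23581 = (-45 + 1/9) - 23581 = -404/9 - 23581 = -212633/9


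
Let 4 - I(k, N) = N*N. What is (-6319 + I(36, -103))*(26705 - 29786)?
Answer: 52142844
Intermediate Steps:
I(k, N) = 4 - N**2 (I(k, N) = 4 - N*N = 4 - N**2)
(-6319 + I(36, -103))*(26705 - 29786) = (-6319 + (4 - 1*(-103)**2))*(26705 - 29786) = (-6319 + (4 - 1*10609))*(-3081) = (-6319 + (4 - 10609))*(-3081) = (-6319 - 10605)*(-3081) = -16924*(-3081) = 52142844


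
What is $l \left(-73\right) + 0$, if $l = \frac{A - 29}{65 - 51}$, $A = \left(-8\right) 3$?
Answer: $\frac{3869}{14} \approx 276.36$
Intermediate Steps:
$A = -24$
$l = - \frac{53}{14}$ ($l = \frac{-24 - 29}{65 - 51} = - \frac{53}{14} \approx -3.7857$)
$l \left(-73\right) + 0 = \left(- \frac{53}{14}\right) \left(-73\right) + 0 = \frac{3869}{14} + 0 = \frac{3869}{14}$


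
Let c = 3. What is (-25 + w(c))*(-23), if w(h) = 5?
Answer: 460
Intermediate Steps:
(-25 + w(c))*(-23) = (-25 + 5)*(-23) = -20*(-23) = 460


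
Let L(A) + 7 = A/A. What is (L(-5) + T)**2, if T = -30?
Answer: 1296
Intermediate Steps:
L(A) = -6 (L(A) = -7 + A/A = -7 + 1 = -6)
(L(-5) + T)**2 = (-6 - 30)**2 = (-36)**2 = 1296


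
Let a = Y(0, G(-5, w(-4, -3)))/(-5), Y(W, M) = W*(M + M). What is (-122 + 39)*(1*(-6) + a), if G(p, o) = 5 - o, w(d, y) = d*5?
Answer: 498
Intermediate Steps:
w(d, y) = 5*d
Y(W, M) = 2*M*W (Y(W, M) = W*(2*M) = 2*M*W)
a = 0 (a = (2*(5 - 5*(-4))*0)/(-5) = (2*(5 - 1*(-20))*0)*(-⅕) = (2*(5 + 20)*0)*(-⅕) = (2*25*0)*(-⅕) = 0*(-⅕) = 0)
(-122 + 39)*(1*(-6) + a) = (-122 + 39)*(1*(-6) + 0) = -83*(-6 + 0) = -83*(-6) = 498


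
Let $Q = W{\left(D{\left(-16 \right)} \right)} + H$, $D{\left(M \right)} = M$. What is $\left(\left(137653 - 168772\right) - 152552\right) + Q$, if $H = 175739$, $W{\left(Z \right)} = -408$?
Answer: $-8340$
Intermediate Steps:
$Q = 175331$ ($Q = -408 + 175739 = 175331$)
$\left(\left(137653 - 168772\right) - 152552\right) + Q = \left(\left(137653 - 168772\right) - 152552\right) + 175331 = \left(-31119 - 152552\right) + 175331 = -183671 + 175331 = -8340$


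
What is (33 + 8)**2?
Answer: 1681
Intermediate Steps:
(33 + 8)**2 = 41**2 = 1681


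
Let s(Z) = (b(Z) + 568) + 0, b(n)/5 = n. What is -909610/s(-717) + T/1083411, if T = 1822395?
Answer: 47189506925/155650047 ≈ 303.18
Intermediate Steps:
b(n) = 5*n
s(Z) = 568 + 5*Z (s(Z) = (5*Z + 568) + 0 = (568 + 5*Z) + 0 = 568 + 5*Z)
-909610/s(-717) + T/1083411 = -909610/(568 + 5*(-717)) + 1822395/1083411 = -909610/(568 - 3585) + 1822395*(1/1083411) = -909610/(-3017) + 607465/361137 = -909610*(-1/3017) + 607465/361137 = 909610/3017 + 607465/361137 = 47189506925/155650047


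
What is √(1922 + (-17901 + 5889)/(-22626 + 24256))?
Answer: 2*√317936390/815 ≈ 43.756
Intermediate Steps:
√(1922 + (-17901 + 5889)/(-22626 + 24256)) = √(1922 - 12012/1630) = √(1922 - 12012*1/1630) = √(1922 - 6006/815) = √(1560424/815) = 2*√317936390/815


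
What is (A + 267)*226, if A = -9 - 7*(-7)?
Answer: 69382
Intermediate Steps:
A = 40 (A = -9 + 49 = 40)
(A + 267)*226 = (40 + 267)*226 = 307*226 = 69382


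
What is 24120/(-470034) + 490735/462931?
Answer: 1742033645/1726931029 ≈ 1.0087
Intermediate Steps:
24120/(-470034) + 490735/462931 = 24120*(-1/470034) + 490735*(1/462931) = -1340/26113 + 70105/66133 = 1742033645/1726931029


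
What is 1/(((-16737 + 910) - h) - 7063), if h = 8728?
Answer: -1/31618 ≈ -3.1628e-5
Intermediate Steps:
1/(((-16737 + 910) - h) - 7063) = 1/(((-16737 + 910) - 1*8728) - 7063) = 1/((-15827 - 8728) - 7063) = 1/(-24555 - 7063) = 1/(-31618) = -1/31618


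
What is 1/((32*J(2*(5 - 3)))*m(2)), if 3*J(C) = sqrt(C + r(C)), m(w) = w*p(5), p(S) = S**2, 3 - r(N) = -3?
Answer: 3*sqrt(10)/16000 ≈ 0.00059293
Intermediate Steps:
r(N) = 6 (r(N) = 3 - 1*(-3) = 3 + 3 = 6)
m(w) = 25*w (m(w) = w*5**2 = w*25 = 25*w)
J(C) = sqrt(6 + C)/3 (J(C) = sqrt(C + 6)/3 = sqrt(6 + C)/3)
1/((32*J(2*(5 - 3)))*m(2)) = 1/((32*(sqrt(6 + 2*(5 - 3))/3))*(25*2)) = 1/((32*(sqrt(6 + 2*2)/3))*50) = 1/((32*(sqrt(6 + 4)/3))*50) = 1/((32*(sqrt(10)/3))*50) = 1/((32*sqrt(10)/3)*50) = 1/(1600*sqrt(10)/3) = 3*sqrt(10)/16000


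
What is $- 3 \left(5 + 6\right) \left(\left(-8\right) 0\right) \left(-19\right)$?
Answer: $0$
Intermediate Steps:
$- 3 \left(5 + 6\right) \left(\left(-8\right) 0\right) \left(-19\right) = \left(-3\right) 11 \cdot 0 \left(-19\right) = \left(-33\right) 0 \left(-19\right) = 0 \left(-19\right) = 0$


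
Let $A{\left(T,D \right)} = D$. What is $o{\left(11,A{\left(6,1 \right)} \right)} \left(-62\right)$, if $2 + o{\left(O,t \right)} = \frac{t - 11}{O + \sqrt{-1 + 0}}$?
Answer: $\frac{10974}{61} - \frac{310 i}{61} \approx 179.9 - 5.082 i$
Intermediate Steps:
$o{\left(O,t \right)} = -2 + \frac{-11 + t}{i + O}$ ($o{\left(O,t \right)} = -2 + \frac{t - 11}{O + \sqrt{-1 + 0}} = -2 + \frac{-11 + t}{O + \sqrt{-1}} = -2 + \frac{-11 + t}{O + i} = -2 + \frac{-11 + t}{i + O}$)
$o{\left(11,A{\left(6,1 \right)} \right)} \left(-62\right) = \frac{-11 + 1 - 2 i - 22}{i + 11} \left(-62\right) = \frac{-11 + 1 - 2 i - 22}{11 + i} \left(-62\right) = \frac{11 - i}{122} \left(-32 - 2 i\right) \left(-62\right) = \frac{\left(-32 - 2 i\right) \left(11 - i\right)}{122} \left(-62\right) = - \frac{31 \left(-32 - 2 i\right) \left(11 - i\right)}{61}$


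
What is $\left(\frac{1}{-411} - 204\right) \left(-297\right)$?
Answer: $\frac{8300655}{137} \approx 60589.0$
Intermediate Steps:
$\left(\frac{1}{-411} - 204\right) \left(-297\right) = \left(- \frac{1}{411} - 204\right) \left(-297\right) = \left(- \frac{83845}{411}\right) \left(-297\right) = \frac{8300655}{137}$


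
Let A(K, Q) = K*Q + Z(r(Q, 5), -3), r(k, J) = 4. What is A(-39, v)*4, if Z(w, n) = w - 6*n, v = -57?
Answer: 8980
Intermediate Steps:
Z(w, n) = w - 6*n
A(K, Q) = 22 + K*Q (A(K, Q) = K*Q + (4 - 6*(-3)) = K*Q + (4 + 18) = K*Q + 22 = 22 + K*Q)
A(-39, v)*4 = (22 - 39*(-57))*4 = (22 + 2223)*4 = 2245*4 = 8980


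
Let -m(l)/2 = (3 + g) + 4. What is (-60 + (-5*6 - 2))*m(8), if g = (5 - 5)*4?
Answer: 1288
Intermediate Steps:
g = 0 (g = 0*4 = 0)
m(l) = -14 (m(l) = -2*((3 + 0) + 4) = -2*(3 + 4) = -2*7 = -14)
(-60 + (-5*6 - 2))*m(8) = (-60 + (-5*6 - 2))*(-14) = (-60 + (-30 - 2))*(-14) = (-60 - 32)*(-14) = -92*(-14) = 1288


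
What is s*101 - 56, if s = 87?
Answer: 8731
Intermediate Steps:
s*101 - 56 = 87*101 - 56 = 8787 - 56 = 8731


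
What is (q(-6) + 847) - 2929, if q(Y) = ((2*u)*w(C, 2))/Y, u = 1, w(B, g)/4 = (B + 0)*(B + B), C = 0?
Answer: -2082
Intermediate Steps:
w(B, g) = 8*B² (w(B, g) = 4*((B + 0)*(B + B)) = 4*(B*(2*B)) = 4*(2*B²) = 8*B²)
q(Y) = 0 (q(Y) = ((2*1)*(8*0²))/Y = (2*(8*0))/Y = (2*0)/Y = 0/Y = 0)
(q(-6) + 847) - 2929 = (0 + 847) - 2929 = 847 - 2929 = -2082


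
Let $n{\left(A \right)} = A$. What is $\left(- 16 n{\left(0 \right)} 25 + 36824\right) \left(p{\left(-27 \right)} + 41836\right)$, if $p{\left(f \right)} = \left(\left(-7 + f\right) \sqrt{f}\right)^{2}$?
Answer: $391218176$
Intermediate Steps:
$p{\left(f \right)} = f \left(-7 + f\right)^{2}$ ($p{\left(f \right)} = \left(\sqrt{f} \left(-7 + f\right)\right)^{2} = f \left(-7 + f\right)^{2}$)
$\left(- 16 n{\left(0 \right)} 25 + 36824\right) \left(p{\left(-27 \right)} + 41836\right) = \left(\left(-16\right) 0 \cdot 25 + 36824\right) \left(- 27 \left(-7 - 27\right)^{2} + 41836\right) = \left(0 \cdot 25 + 36824\right) \left(- 27 \left(-34\right)^{2} + 41836\right) = \left(0 + 36824\right) \left(\left(-27\right) 1156 + 41836\right) = 36824 \left(-31212 + 41836\right) = 36824 \cdot 10624 = 391218176$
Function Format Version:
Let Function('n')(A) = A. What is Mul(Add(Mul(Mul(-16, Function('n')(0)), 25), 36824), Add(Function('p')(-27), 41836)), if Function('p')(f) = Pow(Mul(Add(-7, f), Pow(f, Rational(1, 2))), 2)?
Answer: 391218176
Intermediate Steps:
Function('p')(f) = Mul(f, Pow(Add(-7, f), 2)) (Function('p')(f) = Pow(Mul(Pow(f, Rational(1, 2)), Add(-7, f)), 2) = Mul(f, Pow(Add(-7, f), 2)))
Mul(Add(Mul(Mul(-16, Function('n')(0)), 25), 36824), Add(Function('p')(-27), 41836)) = Mul(Add(Mul(Mul(-16, 0), 25), 36824), Add(Mul(-27, Pow(Add(-7, -27), 2)), 41836)) = Mul(Add(Mul(0, 25), 36824), Add(Mul(-27, Pow(-34, 2)), 41836)) = Mul(Add(0, 36824), Add(Mul(-27, 1156), 41836)) = Mul(36824, Add(-31212, 41836)) = Mul(36824, 10624) = 391218176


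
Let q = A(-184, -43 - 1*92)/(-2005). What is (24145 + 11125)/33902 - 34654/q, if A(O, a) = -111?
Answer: -1177775050285/1881561 ≈ -6.2596e+5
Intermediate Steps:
q = 111/2005 (q = -111/(-2005) = -111*(-1/2005) = 111/2005 ≈ 0.055362)
(24145 + 11125)/33902 - 34654/q = (24145 + 11125)/33902 - 34654/111/2005 = 35270*(1/33902) - 34654*2005/111 = 17635/16951 - 69481270/111 = -1177775050285/1881561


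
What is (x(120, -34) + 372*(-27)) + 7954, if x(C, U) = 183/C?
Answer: -83539/40 ≈ -2088.5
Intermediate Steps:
(x(120, -34) + 372*(-27)) + 7954 = (183/120 + 372*(-27)) + 7954 = (183*(1/120) - 10044) + 7954 = (61/40 - 10044) + 7954 = -401699/40 + 7954 = -83539/40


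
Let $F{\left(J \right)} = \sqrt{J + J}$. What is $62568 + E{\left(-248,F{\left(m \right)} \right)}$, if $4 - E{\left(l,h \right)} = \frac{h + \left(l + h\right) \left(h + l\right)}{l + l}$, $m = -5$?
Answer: $\frac{15548603}{248} - \frac{495 i \sqrt{10}}{496} \approx 62696.0 - 3.1559 i$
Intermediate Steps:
$F{\left(J \right)} = \sqrt{2} \sqrt{J}$ ($F{\left(J \right)} = \sqrt{2 J} = \sqrt{2} \sqrt{J}$)
$E{\left(l,h \right)} = 4 - \frac{h + \left(h + l\right)^{2}}{2 l}$ ($E{\left(l,h \right)} = 4 - \frac{h + \left(l + h\right) \left(h + l\right)}{l + l} = 4 - \frac{h + \left(h + l\right) \left(h + l\right)}{2 l} = 4 - \left(h + \left(h + l\right)^{2}\right) \frac{1}{2 l} = 4 - \frac{h + \left(h + l\right)^{2}}{2 l}$)
$62568 + E{\left(-248,F{\left(m \right)} \right)} = 62568 + \frac{- \sqrt{2} \sqrt{-5} - \left(\sqrt{2} \sqrt{-5} - 248\right)^{2} + 8 \left(-248\right)}{2 \left(-248\right)} = 62568 + \frac{1}{2} \left(- \frac{1}{248}\right) \left(- \sqrt{2} i \sqrt{5} - \left(\sqrt{2} i \sqrt{5} - 248\right)^{2} - 1984\right) = 62568 + \frac{1}{2} \left(- \frac{1}{248}\right) \left(- i \sqrt{10} - \left(i \sqrt{10} - 248\right)^{2} - 1984\right) = 62568 + \frac{1}{2} \left(- \frac{1}{248}\right) \left(- i \sqrt{10} - \left(-248 + i \sqrt{10}\right)^{2} - 1984\right) = 62568 + \frac{1}{2} \left(- \frac{1}{248}\right) \left(-1984 - \left(-248 + i \sqrt{10}\right)^{2} - i \sqrt{10}\right) = 62568 + \left(4 + \frac{\left(-248 + i \sqrt{10}\right)^{2}}{496} + \frac{i \sqrt{10}}{496}\right) = 62572 + \frac{\left(-248 + i \sqrt{10}\right)^{2}}{496} + \frac{i \sqrt{10}}{496}$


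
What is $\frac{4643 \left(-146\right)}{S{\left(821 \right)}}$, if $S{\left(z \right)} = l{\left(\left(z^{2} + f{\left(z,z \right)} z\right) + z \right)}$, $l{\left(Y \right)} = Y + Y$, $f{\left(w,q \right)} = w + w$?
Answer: $- \frac{338939}{2022944} \approx -0.16755$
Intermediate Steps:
$f{\left(w,q \right)} = 2 w$
$l{\left(Y \right)} = 2 Y$
$S{\left(z \right)} = 2 z + 6 z^{2}$ ($S{\left(z \right)} = 2 \left(\left(z^{2} + 2 z z\right) + z\right) = 2 \left(\left(z^{2} + 2 z^{2}\right) + z\right) = 2 \left(3 z^{2} + z\right) = 2 \left(z + 3 z^{2}\right) = 2 z + 6 z^{2}$)
$\frac{4643 \left(-146\right)}{S{\left(821 \right)}} = \frac{4643 \left(-146\right)}{2 \cdot 821 \left(1 + 3 \cdot 821\right)} = - \frac{677878}{2 \cdot 821 \left(1 + 2463\right)} = - \frac{677878}{2 \cdot 821 \cdot 2464} = - \frac{677878}{4045888} = \left(-677878\right) \frac{1}{4045888} = - \frac{338939}{2022944}$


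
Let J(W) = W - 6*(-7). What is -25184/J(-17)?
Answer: -25184/25 ≈ -1007.4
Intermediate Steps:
J(W) = 42 + W (J(W) = W + 42 = 42 + W)
-25184/J(-17) = -25184/(42 - 17) = -25184/25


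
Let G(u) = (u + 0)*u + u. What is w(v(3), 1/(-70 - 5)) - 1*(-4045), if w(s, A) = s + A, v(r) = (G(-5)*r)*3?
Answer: 316874/75 ≈ 4225.0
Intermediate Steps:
G(u) = u + u**2 (G(u) = u*u + u = u**2 + u = u + u**2)
v(r) = 60*r (v(r) = ((-5*(1 - 5))*r)*3 = ((-5*(-4))*r)*3 = (20*r)*3 = 60*r)
w(s, A) = A + s
w(v(3), 1/(-70 - 5)) - 1*(-4045) = (1/(-70 - 5) + 60*3) - 1*(-4045) = (1/(-75) + 180) + 4045 = (-1/75 + 180) + 4045 = 13499/75 + 4045 = 316874/75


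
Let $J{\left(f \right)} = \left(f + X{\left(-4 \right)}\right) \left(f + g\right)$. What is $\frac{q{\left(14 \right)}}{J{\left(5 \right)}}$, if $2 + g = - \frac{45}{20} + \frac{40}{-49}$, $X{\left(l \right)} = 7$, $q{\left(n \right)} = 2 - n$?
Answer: $\frac{196}{13} \approx 15.077$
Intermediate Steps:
$g = - \frac{993}{196}$ ($g = -2 + \left(- \frac{45}{20} + \frac{40}{-49}\right) = -2 + \left(\left(-45\right) \frac{1}{20} + 40 \left(- \frac{1}{49}\right)\right) = -2 - \frac{601}{196} = - \frac{993}{196} \approx -5.0663$)
$J{\left(f \right)} = \left(7 + f\right) \left(- \frac{993}{196} + f\right)$ ($J{\left(f \right)} = \left(f + 7\right) \left(f - \frac{993}{196}\right) = \left(7 + f\right) \left(- \frac{993}{196} + f\right)$)
$\frac{q{\left(14 \right)}}{J{\left(5 \right)}} = \frac{2 - 14}{- \frac{993}{28} + 5^{2} + \frac{379}{196} \cdot 5} = \frac{2 - 14}{- \frac{993}{28} + 25 + \frac{1895}{196}} = - \frac{12}{- \frac{39}{49}} = \left(-12\right) \left(- \frac{49}{39}\right) = \frac{196}{13}$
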